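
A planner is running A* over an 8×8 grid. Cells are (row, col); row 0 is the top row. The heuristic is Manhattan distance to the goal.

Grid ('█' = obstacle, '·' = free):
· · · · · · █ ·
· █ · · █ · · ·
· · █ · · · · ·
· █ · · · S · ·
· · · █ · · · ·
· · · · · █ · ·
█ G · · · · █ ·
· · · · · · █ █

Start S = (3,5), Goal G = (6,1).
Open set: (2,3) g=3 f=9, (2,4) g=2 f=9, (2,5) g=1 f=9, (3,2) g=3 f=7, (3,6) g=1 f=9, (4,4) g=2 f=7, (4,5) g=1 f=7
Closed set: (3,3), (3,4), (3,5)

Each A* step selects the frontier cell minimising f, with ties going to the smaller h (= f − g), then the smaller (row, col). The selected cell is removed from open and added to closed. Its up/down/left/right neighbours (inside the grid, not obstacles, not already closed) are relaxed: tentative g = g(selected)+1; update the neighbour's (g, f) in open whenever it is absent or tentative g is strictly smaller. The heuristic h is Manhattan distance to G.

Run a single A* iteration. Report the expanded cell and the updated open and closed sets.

step 1: expand (3,2) (f=7, h=4) → closed; open now [(2,3) g=3 f=9, (2,4) g=2 f=9, (2,5) g=1 f=9, (3,6) g=1 f=9, (4,2) g=4 f=7, (4,4) g=2 f=7, (4,5) g=1 f=7]

expanded=(3,2); open=[(2,3) g=3 f=9, (2,4) g=2 f=9, (2,5) g=1 f=9, (3,6) g=1 f=9, (4,2) g=4 f=7, (4,4) g=2 f=7, (4,5) g=1 f=7]; closed=[(3,2), (3,3), (3,4), (3,5)]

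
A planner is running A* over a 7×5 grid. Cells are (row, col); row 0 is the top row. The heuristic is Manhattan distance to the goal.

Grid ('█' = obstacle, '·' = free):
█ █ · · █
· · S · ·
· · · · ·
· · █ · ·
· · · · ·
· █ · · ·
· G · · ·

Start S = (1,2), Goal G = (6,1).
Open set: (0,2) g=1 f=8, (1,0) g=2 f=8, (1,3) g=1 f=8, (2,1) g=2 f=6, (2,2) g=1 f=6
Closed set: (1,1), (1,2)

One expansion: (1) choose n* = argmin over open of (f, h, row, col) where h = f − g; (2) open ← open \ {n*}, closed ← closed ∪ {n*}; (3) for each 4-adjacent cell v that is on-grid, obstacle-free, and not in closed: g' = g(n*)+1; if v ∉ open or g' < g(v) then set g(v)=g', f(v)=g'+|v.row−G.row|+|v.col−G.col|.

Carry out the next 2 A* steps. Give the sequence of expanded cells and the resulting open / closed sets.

step 1: expand (2,1) (f=6, h=4) → closed; open now [(0,2) g=1 f=8, (1,0) g=2 f=8, (1,3) g=1 f=8, (2,0) g=3 f=8, (2,2) g=1 f=6, (3,1) g=3 f=6]
step 2: expand (3,1) (f=6, h=3) → closed; open now [(0,2) g=1 f=8, (1,0) g=2 f=8, (1,3) g=1 f=8, (2,0) g=3 f=8, (2,2) g=1 f=6, (3,0) g=4 f=8, (4,1) g=4 f=6]

order=[(2,1) → (3,1)]; open=[(0,2) g=1 f=8, (1,0) g=2 f=8, (1,3) g=1 f=8, (2,0) g=3 f=8, (2,2) g=1 f=6, (3,0) g=4 f=8, (4,1) g=4 f=6]; closed=[(1,1), (1,2), (2,1), (3,1)]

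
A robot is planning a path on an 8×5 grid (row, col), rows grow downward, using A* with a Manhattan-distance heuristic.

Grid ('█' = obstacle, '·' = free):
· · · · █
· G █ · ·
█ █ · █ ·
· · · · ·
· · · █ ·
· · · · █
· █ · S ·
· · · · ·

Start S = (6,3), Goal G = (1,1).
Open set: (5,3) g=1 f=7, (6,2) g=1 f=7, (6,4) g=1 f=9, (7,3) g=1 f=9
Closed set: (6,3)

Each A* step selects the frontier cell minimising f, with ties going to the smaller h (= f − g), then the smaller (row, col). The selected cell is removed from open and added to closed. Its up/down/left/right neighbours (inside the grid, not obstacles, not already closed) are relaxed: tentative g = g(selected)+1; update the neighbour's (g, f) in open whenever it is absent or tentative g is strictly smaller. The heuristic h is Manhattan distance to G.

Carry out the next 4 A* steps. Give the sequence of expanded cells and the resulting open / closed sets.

step 1: expand (5,3) (f=7, h=6) → closed; open now [(5,2) g=2 f=7, (6,2) g=1 f=7, (6,4) g=1 f=9, (7,3) g=1 f=9]
step 2: expand (5,2) (f=7, h=5) → closed; open now [(4,2) g=3 f=7, (5,1) g=3 f=7, (6,2) g=1 f=7, (6,4) g=1 f=9, (7,3) g=1 f=9]
step 3: expand (4,2) (f=7, h=4) → closed; open now [(3,2) g=4 f=7, (4,1) g=4 f=7, (5,1) g=3 f=7, (6,2) g=1 f=7, (6,4) g=1 f=9, (7,3) g=1 f=9]
step 4: expand (3,2) (f=7, h=3) → closed; open now [(2,2) g=5 f=7, (3,1) g=5 f=7, (3,3) g=5 f=9, (4,1) g=4 f=7, (5,1) g=3 f=7, (6,2) g=1 f=7, (6,4) g=1 f=9, (7,3) g=1 f=9]

order=[(5,3) → (5,2) → (4,2) → (3,2)]; open=[(2,2) g=5 f=7, (3,1) g=5 f=7, (3,3) g=5 f=9, (4,1) g=4 f=7, (5,1) g=3 f=7, (6,2) g=1 f=7, (6,4) g=1 f=9, (7,3) g=1 f=9]; closed=[(3,2), (4,2), (5,2), (5,3), (6,3)]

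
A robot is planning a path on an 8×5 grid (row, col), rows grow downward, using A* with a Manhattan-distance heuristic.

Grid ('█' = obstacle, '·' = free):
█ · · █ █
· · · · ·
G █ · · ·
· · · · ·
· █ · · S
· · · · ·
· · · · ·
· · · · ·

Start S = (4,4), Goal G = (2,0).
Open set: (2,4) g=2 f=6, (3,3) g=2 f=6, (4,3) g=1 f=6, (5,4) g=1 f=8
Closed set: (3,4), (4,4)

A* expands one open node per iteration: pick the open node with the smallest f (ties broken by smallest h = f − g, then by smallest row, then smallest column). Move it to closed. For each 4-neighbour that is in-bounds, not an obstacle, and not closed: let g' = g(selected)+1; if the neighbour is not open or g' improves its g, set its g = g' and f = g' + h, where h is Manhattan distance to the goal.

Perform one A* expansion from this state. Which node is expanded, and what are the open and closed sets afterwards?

expanded=(2,4); open=[(1,4) g=3 f=8, (2,3) g=3 f=6, (3,3) g=2 f=6, (4,3) g=1 f=6, (5,4) g=1 f=8]; closed=[(2,4), (3,4), (4,4)]

step 1: expand (2,4) (f=6, h=4) → closed; open now [(1,4) g=3 f=8, (2,3) g=3 f=6, (3,3) g=2 f=6, (4,3) g=1 f=6, (5,4) g=1 f=8]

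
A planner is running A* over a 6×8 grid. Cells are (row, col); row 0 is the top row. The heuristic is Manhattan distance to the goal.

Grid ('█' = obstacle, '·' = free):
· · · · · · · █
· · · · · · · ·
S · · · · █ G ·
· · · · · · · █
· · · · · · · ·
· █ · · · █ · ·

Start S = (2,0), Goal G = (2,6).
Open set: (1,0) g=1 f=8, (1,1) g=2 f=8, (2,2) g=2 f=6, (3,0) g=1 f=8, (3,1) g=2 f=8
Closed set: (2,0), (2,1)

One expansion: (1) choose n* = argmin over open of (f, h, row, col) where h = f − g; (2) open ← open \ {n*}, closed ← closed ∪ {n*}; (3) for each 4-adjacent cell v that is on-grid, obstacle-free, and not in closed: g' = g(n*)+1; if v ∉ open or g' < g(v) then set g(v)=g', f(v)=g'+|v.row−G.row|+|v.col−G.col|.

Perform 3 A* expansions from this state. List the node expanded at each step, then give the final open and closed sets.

step 1: expand (2,2) (f=6, h=4) → closed; open now [(1,0) g=1 f=8, (1,1) g=2 f=8, (1,2) g=3 f=8, (2,3) g=3 f=6, (3,0) g=1 f=8, (3,1) g=2 f=8, (3,2) g=3 f=8]
step 2: expand (2,3) (f=6, h=3) → closed; open now [(1,0) g=1 f=8, (1,1) g=2 f=8, (1,2) g=3 f=8, (1,3) g=4 f=8, (2,4) g=4 f=6, (3,0) g=1 f=8, (3,1) g=2 f=8, (3,2) g=3 f=8, (3,3) g=4 f=8]
step 3: expand (2,4) (f=6, h=2) → closed; open now [(1,0) g=1 f=8, (1,1) g=2 f=8, (1,2) g=3 f=8, (1,3) g=4 f=8, (1,4) g=5 f=8, (3,0) g=1 f=8, (3,1) g=2 f=8, (3,2) g=3 f=8, (3,3) g=4 f=8, (3,4) g=5 f=8]

order=[(2,2) → (2,3) → (2,4)]; open=[(1,0) g=1 f=8, (1,1) g=2 f=8, (1,2) g=3 f=8, (1,3) g=4 f=8, (1,4) g=5 f=8, (3,0) g=1 f=8, (3,1) g=2 f=8, (3,2) g=3 f=8, (3,3) g=4 f=8, (3,4) g=5 f=8]; closed=[(2,0), (2,1), (2,2), (2,3), (2,4)]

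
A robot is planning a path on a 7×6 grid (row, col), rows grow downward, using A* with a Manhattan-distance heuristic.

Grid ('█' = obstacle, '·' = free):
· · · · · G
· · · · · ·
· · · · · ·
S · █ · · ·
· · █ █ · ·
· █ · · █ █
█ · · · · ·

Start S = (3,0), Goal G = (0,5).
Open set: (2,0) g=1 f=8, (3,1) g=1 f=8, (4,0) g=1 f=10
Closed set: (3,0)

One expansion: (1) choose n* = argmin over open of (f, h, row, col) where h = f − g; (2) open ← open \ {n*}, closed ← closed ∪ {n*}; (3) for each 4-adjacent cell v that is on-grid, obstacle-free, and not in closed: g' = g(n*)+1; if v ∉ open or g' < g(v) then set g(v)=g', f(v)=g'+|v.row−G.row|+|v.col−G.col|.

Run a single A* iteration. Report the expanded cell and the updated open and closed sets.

expanded=(2,0); open=[(1,0) g=2 f=8, (2,1) g=2 f=8, (3,1) g=1 f=8, (4,0) g=1 f=10]; closed=[(2,0), (3,0)]

step 1: expand (2,0) (f=8, h=7) → closed; open now [(1,0) g=2 f=8, (2,1) g=2 f=8, (3,1) g=1 f=8, (4,0) g=1 f=10]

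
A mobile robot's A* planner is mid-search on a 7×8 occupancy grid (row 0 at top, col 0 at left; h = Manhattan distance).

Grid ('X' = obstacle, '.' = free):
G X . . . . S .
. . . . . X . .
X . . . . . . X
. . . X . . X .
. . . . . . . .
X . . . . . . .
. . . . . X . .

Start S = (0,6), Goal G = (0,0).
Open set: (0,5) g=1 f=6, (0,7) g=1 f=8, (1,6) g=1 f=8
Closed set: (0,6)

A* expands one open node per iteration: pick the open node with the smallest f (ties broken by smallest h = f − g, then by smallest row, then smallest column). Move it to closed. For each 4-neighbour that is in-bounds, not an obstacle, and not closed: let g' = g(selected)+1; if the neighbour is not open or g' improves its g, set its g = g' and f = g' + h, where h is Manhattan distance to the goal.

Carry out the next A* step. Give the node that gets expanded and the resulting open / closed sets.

step 1: expand (0,5) (f=6, h=5) → closed; open now [(0,4) g=2 f=6, (0,7) g=1 f=8, (1,6) g=1 f=8]

expanded=(0,5); open=[(0,4) g=2 f=6, (0,7) g=1 f=8, (1,6) g=1 f=8]; closed=[(0,5), (0,6)]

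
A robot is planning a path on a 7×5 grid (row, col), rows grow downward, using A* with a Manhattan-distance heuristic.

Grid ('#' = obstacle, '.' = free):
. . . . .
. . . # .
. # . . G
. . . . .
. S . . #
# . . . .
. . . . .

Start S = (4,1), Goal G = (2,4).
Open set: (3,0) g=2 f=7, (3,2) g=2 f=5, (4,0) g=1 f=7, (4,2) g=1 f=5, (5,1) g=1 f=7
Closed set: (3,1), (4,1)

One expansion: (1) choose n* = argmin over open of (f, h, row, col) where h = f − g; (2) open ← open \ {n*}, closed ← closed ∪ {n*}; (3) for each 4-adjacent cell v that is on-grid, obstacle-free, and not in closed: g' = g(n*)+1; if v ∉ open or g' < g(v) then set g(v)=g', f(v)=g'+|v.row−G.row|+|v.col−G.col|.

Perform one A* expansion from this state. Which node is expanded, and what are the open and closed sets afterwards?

step 1: expand (3,2) (f=5, h=3) → closed; open now [(2,2) g=3 f=5, (3,0) g=2 f=7, (3,3) g=3 f=5, (4,0) g=1 f=7, (4,2) g=1 f=5, (5,1) g=1 f=7]

expanded=(3,2); open=[(2,2) g=3 f=5, (3,0) g=2 f=7, (3,3) g=3 f=5, (4,0) g=1 f=7, (4,2) g=1 f=5, (5,1) g=1 f=7]; closed=[(3,1), (3,2), (4,1)]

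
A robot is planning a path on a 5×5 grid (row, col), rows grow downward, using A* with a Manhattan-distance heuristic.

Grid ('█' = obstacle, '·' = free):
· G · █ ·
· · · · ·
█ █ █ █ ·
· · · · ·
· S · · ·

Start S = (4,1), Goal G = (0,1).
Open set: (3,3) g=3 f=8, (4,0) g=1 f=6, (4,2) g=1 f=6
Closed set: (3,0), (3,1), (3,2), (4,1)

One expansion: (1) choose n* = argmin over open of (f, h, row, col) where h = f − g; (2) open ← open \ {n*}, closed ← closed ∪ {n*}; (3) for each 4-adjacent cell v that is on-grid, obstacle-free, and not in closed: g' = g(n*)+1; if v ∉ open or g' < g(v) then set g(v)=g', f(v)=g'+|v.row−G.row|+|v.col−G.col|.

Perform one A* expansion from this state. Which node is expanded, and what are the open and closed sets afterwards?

expanded=(4,0); open=[(3,3) g=3 f=8, (4,2) g=1 f=6]; closed=[(3,0), (3,1), (3,2), (4,0), (4,1)]

step 1: expand (4,0) (f=6, h=5) → closed; open now [(3,3) g=3 f=8, (4,2) g=1 f=6]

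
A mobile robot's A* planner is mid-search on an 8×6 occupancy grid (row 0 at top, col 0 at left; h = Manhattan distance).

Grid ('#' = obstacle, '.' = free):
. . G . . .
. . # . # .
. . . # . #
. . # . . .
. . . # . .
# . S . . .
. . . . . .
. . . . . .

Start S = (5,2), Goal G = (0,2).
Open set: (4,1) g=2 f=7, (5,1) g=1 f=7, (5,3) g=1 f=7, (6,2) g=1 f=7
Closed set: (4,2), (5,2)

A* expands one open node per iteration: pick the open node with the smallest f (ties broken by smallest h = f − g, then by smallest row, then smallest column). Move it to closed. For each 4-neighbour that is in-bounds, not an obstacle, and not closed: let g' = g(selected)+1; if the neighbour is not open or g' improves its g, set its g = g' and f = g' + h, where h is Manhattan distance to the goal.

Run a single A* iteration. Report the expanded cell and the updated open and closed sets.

expanded=(4,1); open=[(3,1) g=3 f=7, (4,0) g=3 f=9, (5,1) g=1 f=7, (5,3) g=1 f=7, (6,2) g=1 f=7]; closed=[(4,1), (4,2), (5,2)]

step 1: expand (4,1) (f=7, h=5) → closed; open now [(3,1) g=3 f=7, (4,0) g=3 f=9, (5,1) g=1 f=7, (5,3) g=1 f=7, (6,2) g=1 f=7]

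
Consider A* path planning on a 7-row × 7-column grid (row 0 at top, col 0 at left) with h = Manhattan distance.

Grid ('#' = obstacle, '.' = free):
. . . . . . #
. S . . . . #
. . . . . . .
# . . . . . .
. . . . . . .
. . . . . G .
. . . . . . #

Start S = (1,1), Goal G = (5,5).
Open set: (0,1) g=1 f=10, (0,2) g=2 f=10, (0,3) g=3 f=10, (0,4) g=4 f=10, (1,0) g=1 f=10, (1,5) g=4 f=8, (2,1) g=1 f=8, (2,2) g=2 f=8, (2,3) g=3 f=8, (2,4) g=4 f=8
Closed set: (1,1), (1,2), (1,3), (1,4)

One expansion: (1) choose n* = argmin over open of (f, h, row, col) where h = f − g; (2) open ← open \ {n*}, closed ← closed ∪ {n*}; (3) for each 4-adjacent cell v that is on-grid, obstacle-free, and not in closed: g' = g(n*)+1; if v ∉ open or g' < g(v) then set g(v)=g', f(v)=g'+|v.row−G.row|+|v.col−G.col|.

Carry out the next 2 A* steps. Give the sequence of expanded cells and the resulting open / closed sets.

step 1: expand (1,5) (f=8, h=4) → closed; open now [(0,1) g=1 f=10, (0,2) g=2 f=10, (0,3) g=3 f=10, (0,4) g=4 f=10, (0,5) g=5 f=10, (1,0) g=1 f=10, (2,1) g=1 f=8, (2,2) g=2 f=8, (2,3) g=3 f=8, (2,4) g=4 f=8, (2,5) g=5 f=8]
step 2: expand (2,5) (f=8, h=3) → closed; open now [(0,1) g=1 f=10, (0,2) g=2 f=10, (0,3) g=3 f=10, (0,4) g=4 f=10, (0,5) g=5 f=10, (1,0) g=1 f=10, (2,1) g=1 f=8, (2,2) g=2 f=8, (2,3) g=3 f=8, (2,4) g=4 f=8, (2,6) g=6 f=10, (3,5) g=6 f=8]

order=[(1,5) → (2,5)]; open=[(0,1) g=1 f=10, (0,2) g=2 f=10, (0,3) g=3 f=10, (0,4) g=4 f=10, (0,5) g=5 f=10, (1,0) g=1 f=10, (2,1) g=1 f=8, (2,2) g=2 f=8, (2,3) g=3 f=8, (2,4) g=4 f=8, (2,6) g=6 f=10, (3,5) g=6 f=8]; closed=[(1,1), (1,2), (1,3), (1,4), (1,5), (2,5)]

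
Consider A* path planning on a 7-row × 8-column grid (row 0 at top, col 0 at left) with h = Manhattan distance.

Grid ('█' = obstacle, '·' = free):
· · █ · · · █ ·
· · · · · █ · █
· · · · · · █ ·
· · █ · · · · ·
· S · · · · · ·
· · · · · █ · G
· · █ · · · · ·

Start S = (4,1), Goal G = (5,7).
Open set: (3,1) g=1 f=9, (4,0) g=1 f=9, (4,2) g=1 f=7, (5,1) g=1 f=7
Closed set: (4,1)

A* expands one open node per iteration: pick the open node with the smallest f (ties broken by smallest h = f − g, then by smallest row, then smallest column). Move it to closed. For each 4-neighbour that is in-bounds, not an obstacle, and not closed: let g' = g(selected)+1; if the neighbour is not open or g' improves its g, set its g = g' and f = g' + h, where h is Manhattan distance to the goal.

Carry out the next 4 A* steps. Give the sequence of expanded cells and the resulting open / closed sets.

order=[(4,2) → (4,3) → (4,4) → (4,5)]; open=[(3,1) g=1 f=9, (3,3) g=3 f=9, (3,4) g=4 f=9, (3,5) g=5 f=9, (4,0) g=1 f=9, (4,6) g=5 f=7, (5,1) g=1 f=7, (5,2) g=2 f=7, (5,3) g=3 f=7, (5,4) g=4 f=7]; closed=[(4,1), (4,2), (4,3), (4,4), (4,5)]

step 1: expand (4,2) (f=7, h=6) → closed; open now [(3,1) g=1 f=9, (4,0) g=1 f=9, (4,3) g=2 f=7, (5,1) g=1 f=7, (5,2) g=2 f=7]
step 2: expand (4,3) (f=7, h=5) → closed; open now [(3,1) g=1 f=9, (3,3) g=3 f=9, (4,0) g=1 f=9, (4,4) g=3 f=7, (5,1) g=1 f=7, (5,2) g=2 f=7, (5,3) g=3 f=7]
step 3: expand (4,4) (f=7, h=4) → closed; open now [(3,1) g=1 f=9, (3,3) g=3 f=9, (3,4) g=4 f=9, (4,0) g=1 f=9, (4,5) g=4 f=7, (5,1) g=1 f=7, (5,2) g=2 f=7, (5,3) g=3 f=7, (5,4) g=4 f=7]
step 4: expand (4,5) (f=7, h=3) → closed; open now [(3,1) g=1 f=9, (3,3) g=3 f=9, (3,4) g=4 f=9, (3,5) g=5 f=9, (4,0) g=1 f=9, (4,6) g=5 f=7, (5,1) g=1 f=7, (5,2) g=2 f=7, (5,3) g=3 f=7, (5,4) g=4 f=7]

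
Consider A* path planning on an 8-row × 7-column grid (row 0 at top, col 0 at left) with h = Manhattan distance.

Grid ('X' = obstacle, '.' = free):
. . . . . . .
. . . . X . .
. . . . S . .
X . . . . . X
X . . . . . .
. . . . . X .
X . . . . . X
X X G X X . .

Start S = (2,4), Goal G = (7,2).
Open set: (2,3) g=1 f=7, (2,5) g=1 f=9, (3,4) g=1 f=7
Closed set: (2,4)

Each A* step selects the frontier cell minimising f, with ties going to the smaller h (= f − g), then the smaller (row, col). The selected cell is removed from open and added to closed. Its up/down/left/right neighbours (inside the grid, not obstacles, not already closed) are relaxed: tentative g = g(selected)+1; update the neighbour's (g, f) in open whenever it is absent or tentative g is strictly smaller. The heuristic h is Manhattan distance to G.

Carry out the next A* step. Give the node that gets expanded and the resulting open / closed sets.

step 1: expand (2,3) (f=7, h=6) → closed; open now [(1,3) g=2 f=9, (2,2) g=2 f=7, (2,5) g=1 f=9, (3,3) g=2 f=7, (3,4) g=1 f=7]

expanded=(2,3); open=[(1,3) g=2 f=9, (2,2) g=2 f=7, (2,5) g=1 f=9, (3,3) g=2 f=7, (3,4) g=1 f=7]; closed=[(2,3), (2,4)]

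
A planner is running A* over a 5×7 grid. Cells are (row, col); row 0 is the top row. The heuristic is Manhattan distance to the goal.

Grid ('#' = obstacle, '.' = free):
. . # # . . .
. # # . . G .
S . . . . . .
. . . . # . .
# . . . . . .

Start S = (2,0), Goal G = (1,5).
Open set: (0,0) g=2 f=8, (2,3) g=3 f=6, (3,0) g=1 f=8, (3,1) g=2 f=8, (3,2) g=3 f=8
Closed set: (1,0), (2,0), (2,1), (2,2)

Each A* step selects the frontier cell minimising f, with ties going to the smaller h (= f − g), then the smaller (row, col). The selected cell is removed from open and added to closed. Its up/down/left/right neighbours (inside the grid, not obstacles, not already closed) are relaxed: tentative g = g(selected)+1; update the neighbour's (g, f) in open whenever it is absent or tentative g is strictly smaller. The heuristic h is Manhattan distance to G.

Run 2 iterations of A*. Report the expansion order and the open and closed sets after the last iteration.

step 1: expand (2,3) (f=6, h=3) → closed; open now [(0,0) g=2 f=8, (1,3) g=4 f=6, (2,4) g=4 f=6, (3,0) g=1 f=8, (3,1) g=2 f=8, (3,2) g=3 f=8, (3,3) g=4 f=8]
step 2: expand (1,3) (f=6, h=2) → closed; open now [(0,0) g=2 f=8, (1,4) g=5 f=6, (2,4) g=4 f=6, (3,0) g=1 f=8, (3,1) g=2 f=8, (3,2) g=3 f=8, (3,3) g=4 f=8]

order=[(2,3) → (1,3)]; open=[(0,0) g=2 f=8, (1,4) g=5 f=6, (2,4) g=4 f=6, (3,0) g=1 f=8, (3,1) g=2 f=8, (3,2) g=3 f=8, (3,3) g=4 f=8]; closed=[(1,0), (1,3), (2,0), (2,1), (2,2), (2,3)]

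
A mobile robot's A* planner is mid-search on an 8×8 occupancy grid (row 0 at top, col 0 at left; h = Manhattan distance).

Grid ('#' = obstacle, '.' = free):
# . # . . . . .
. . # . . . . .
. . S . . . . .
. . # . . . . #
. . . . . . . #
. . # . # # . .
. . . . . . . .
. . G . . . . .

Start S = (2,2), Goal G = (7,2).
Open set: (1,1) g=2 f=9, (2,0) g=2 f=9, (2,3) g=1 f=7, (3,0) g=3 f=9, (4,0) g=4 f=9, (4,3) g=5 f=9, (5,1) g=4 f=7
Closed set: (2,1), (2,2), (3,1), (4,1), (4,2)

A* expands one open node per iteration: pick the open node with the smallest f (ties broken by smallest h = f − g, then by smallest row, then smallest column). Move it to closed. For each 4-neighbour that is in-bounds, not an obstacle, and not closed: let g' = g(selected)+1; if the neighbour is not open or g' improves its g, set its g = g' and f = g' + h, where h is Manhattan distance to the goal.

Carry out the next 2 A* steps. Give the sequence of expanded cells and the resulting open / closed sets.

step 1: expand (5,1) (f=7, h=3) → closed; open now [(1,1) g=2 f=9, (2,0) g=2 f=9, (2,3) g=1 f=7, (3,0) g=3 f=9, (4,0) g=4 f=9, (4,3) g=5 f=9, (5,0) g=5 f=9, (6,1) g=5 f=7]
step 2: expand (6,1) (f=7, h=2) → closed; open now [(1,1) g=2 f=9, (2,0) g=2 f=9, (2,3) g=1 f=7, (3,0) g=3 f=9, (4,0) g=4 f=9, (4,3) g=5 f=9, (5,0) g=5 f=9, (6,0) g=6 f=9, (6,2) g=6 f=7, (7,1) g=6 f=7]

order=[(5,1) → (6,1)]; open=[(1,1) g=2 f=9, (2,0) g=2 f=9, (2,3) g=1 f=7, (3,0) g=3 f=9, (4,0) g=4 f=9, (4,3) g=5 f=9, (5,0) g=5 f=9, (6,0) g=6 f=9, (6,2) g=6 f=7, (7,1) g=6 f=7]; closed=[(2,1), (2,2), (3,1), (4,1), (4,2), (5,1), (6,1)]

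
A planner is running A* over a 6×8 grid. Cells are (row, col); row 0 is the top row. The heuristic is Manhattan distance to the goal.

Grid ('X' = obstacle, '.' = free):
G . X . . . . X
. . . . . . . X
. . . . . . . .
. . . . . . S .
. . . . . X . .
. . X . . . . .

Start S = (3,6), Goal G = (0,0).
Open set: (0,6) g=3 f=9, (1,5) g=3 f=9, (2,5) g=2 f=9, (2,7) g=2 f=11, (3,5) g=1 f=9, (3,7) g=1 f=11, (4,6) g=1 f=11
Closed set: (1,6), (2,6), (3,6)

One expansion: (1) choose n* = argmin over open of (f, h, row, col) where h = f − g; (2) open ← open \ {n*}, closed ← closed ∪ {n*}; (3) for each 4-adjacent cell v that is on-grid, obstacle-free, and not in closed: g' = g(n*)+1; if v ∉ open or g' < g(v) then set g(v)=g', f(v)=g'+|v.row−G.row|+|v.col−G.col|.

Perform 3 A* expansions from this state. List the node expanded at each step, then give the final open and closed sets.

step 1: expand (0,6) (f=9, h=6) → closed; open now [(0,5) g=4 f=9, (1,5) g=3 f=9, (2,5) g=2 f=9, (2,7) g=2 f=11, (3,5) g=1 f=9, (3,7) g=1 f=11, (4,6) g=1 f=11]
step 2: expand (0,5) (f=9, h=5) → closed; open now [(0,4) g=5 f=9, (1,5) g=3 f=9, (2,5) g=2 f=9, (2,7) g=2 f=11, (3,5) g=1 f=9, (3,7) g=1 f=11, (4,6) g=1 f=11]
step 3: expand (0,4) (f=9, h=4) → closed; open now [(0,3) g=6 f=9, (1,4) g=6 f=11, (1,5) g=3 f=9, (2,5) g=2 f=9, (2,7) g=2 f=11, (3,5) g=1 f=9, (3,7) g=1 f=11, (4,6) g=1 f=11]

order=[(0,6) → (0,5) → (0,4)]; open=[(0,3) g=6 f=9, (1,4) g=6 f=11, (1,5) g=3 f=9, (2,5) g=2 f=9, (2,7) g=2 f=11, (3,5) g=1 f=9, (3,7) g=1 f=11, (4,6) g=1 f=11]; closed=[(0,4), (0,5), (0,6), (1,6), (2,6), (3,6)]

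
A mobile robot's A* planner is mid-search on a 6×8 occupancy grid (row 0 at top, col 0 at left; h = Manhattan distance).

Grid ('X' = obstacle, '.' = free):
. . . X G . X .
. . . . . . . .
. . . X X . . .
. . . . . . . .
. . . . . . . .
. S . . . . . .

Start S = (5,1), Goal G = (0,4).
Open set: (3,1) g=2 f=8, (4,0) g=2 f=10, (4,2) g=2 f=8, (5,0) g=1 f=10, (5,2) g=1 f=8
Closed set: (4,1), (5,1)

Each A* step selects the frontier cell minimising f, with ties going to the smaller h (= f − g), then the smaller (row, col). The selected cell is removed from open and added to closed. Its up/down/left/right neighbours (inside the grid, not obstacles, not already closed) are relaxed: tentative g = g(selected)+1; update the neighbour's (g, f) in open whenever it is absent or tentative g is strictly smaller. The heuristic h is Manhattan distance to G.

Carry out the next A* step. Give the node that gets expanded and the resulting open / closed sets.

step 1: expand (3,1) (f=8, h=6) → closed; open now [(2,1) g=3 f=8, (3,0) g=3 f=10, (3,2) g=3 f=8, (4,0) g=2 f=10, (4,2) g=2 f=8, (5,0) g=1 f=10, (5,2) g=1 f=8]

expanded=(3,1); open=[(2,1) g=3 f=8, (3,0) g=3 f=10, (3,2) g=3 f=8, (4,0) g=2 f=10, (4,2) g=2 f=8, (5,0) g=1 f=10, (5,2) g=1 f=8]; closed=[(3,1), (4,1), (5,1)]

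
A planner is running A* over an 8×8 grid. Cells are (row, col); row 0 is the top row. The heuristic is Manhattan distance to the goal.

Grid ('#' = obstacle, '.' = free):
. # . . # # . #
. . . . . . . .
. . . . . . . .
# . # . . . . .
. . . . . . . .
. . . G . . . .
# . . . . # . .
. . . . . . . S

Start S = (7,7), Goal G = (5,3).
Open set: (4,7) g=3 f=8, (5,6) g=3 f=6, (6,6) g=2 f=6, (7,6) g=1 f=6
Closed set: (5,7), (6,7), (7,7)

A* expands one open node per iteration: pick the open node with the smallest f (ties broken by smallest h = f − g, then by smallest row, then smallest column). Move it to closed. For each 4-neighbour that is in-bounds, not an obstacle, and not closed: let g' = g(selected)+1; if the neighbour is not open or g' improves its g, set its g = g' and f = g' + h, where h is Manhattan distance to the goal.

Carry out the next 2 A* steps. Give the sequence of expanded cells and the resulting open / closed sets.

step 1: expand (5,6) (f=6, h=3) → closed; open now [(4,6) g=4 f=8, (4,7) g=3 f=8, (5,5) g=4 f=6, (6,6) g=2 f=6, (7,6) g=1 f=6]
step 2: expand (5,5) (f=6, h=2) → closed; open now [(4,5) g=5 f=8, (4,6) g=4 f=8, (4,7) g=3 f=8, (5,4) g=5 f=6, (6,6) g=2 f=6, (7,6) g=1 f=6]

order=[(5,6) → (5,5)]; open=[(4,5) g=5 f=8, (4,6) g=4 f=8, (4,7) g=3 f=8, (5,4) g=5 f=6, (6,6) g=2 f=6, (7,6) g=1 f=6]; closed=[(5,5), (5,6), (5,7), (6,7), (7,7)]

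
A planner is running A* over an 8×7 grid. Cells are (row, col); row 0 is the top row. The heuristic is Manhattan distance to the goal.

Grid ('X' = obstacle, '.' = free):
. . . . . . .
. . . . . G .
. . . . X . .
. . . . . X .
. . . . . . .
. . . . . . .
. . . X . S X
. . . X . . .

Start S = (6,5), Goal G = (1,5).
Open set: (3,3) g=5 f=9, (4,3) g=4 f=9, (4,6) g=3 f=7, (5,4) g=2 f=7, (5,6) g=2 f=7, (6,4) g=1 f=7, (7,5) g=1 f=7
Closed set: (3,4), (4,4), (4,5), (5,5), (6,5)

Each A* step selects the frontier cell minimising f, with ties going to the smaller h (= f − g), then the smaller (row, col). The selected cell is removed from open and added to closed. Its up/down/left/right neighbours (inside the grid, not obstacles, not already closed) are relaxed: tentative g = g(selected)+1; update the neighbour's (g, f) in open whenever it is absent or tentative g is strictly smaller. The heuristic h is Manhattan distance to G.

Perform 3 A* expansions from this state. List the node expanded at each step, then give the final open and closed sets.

order=[(4,6) → (3,6) → (2,6)]; open=[(1,6) g=6 f=7, (2,5) g=6 f=7, (3,3) g=5 f=9, (4,3) g=4 f=9, (5,4) g=2 f=7, (5,6) g=2 f=7, (6,4) g=1 f=7, (7,5) g=1 f=7]; closed=[(2,6), (3,4), (3,6), (4,4), (4,5), (4,6), (5,5), (6,5)]

step 1: expand (4,6) (f=7, h=4) → closed; open now [(3,3) g=5 f=9, (3,6) g=4 f=7, (4,3) g=4 f=9, (5,4) g=2 f=7, (5,6) g=2 f=7, (6,4) g=1 f=7, (7,5) g=1 f=7]
step 2: expand (3,6) (f=7, h=3) → closed; open now [(2,6) g=5 f=7, (3,3) g=5 f=9, (4,3) g=4 f=9, (5,4) g=2 f=7, (5,6) g=2 f=7, (6,4) g=1 f=7, (7,5) g=1 f=7]
step 3: expand (2,6) (f=7, h=2) → closed; open now [(1,6) g=6 f=7, (2,5) g=6 f=7, (3,3) g=5 f=9, (4,3) g=4 f=9, (5,4) g=2 f=7, (5,6) g=2 f=7, (6,4) g=1 f=7, (7,5) g=1 f=7]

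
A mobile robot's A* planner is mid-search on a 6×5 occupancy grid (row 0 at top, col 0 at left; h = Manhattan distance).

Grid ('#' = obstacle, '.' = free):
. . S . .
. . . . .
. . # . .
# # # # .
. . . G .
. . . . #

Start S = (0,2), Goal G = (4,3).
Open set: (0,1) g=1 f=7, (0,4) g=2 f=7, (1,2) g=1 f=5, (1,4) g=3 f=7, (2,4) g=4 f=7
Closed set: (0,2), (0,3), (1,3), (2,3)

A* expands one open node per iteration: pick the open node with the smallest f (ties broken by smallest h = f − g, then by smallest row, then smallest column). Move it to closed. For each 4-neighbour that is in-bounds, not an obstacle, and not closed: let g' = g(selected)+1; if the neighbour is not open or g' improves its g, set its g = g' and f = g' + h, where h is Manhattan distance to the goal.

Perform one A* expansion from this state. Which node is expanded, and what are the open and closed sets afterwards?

expanded=(1,2); open=[(0,1) g=1 f=7, (0,4) g=2 f=7, (1,1) g=2 f=7, (1,4) g=3 f=7, (2,4) g=4 f=7]; closed=[(0,2), (0,3), (1,2), (1,3), (2,3)]

step 1: expand (1,2) (f=5, h=4) → closed; open now [(0,1) g=1 f=7, (0,4) g=2 f=7, (1,1) g=2 f=7, (1,4) g=3 f=7, (2,4) g=4 f=7]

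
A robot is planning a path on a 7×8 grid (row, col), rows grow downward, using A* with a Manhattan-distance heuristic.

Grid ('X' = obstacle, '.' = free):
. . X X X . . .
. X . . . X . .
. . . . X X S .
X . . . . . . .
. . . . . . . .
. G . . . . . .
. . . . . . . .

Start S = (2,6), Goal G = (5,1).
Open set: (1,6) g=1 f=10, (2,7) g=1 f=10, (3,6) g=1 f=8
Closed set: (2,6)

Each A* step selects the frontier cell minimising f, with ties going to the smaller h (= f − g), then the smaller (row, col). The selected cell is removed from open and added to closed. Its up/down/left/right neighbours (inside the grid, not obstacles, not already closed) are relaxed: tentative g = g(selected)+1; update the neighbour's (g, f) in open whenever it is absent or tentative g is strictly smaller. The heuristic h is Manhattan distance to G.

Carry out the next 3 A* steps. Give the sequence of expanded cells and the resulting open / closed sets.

step 1: expand (3,6) (f=8, h=7) → closed; open now [(1,6) g=1 f=10, (2,7) g=1 f=10, (3,5) g=2 f=8, (3,7) g=2 f=10, (4,6) g=2 f=8]
step 2: expand (3,5) (f=8, h=6) → closed; open now [(1,6) g=1 f=10, (2,7) g=1 f=10, (3,4) g=3 f=8, (3,7) g=2 f=10, (4,5) g=3 f=8, (4,6) g=2 f=8]
step 3: expand (3,4) (f=8, h=5) → closed; open now [(1,6) g=1 f=10, (2,7) g=1 f=10, (3,3) g=4 f=8, (3,7) g=2 f=10, (4,4) g=4 f=8, (4,5) g=3 f=8, (4,6) g=2 f=8]

order=[(3,6) → (3,5) → (3,4)]; open=[(1,6) g=1 f=10, (2,7) g=1 f=10, (3,3) g=4 f=8, (3,7) g=2 f=10, (4,4) g=4 f=8, (4,5) g=3 f=8, (4,6) g=2 f=8]; closed=[(2,6), (3,4), (3,5), (3,6)]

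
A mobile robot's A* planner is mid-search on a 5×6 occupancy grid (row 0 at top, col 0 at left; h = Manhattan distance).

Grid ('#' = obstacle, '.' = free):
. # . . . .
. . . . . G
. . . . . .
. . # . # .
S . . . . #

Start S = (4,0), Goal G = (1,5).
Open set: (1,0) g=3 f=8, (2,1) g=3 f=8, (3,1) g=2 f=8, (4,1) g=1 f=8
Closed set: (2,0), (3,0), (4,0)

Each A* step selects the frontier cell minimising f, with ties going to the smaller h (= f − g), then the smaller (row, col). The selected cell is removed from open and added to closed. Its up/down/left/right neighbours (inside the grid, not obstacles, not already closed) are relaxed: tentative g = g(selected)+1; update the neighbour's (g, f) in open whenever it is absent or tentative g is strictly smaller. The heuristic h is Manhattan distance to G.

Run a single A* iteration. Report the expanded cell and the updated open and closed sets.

expanded=(1,0); open=[(0,0) g=4 f=10, (1,1) g=4 f=8, (2,1) g=3 f=8, (3,1) g=2 f=8, (4,1) g=1 f=8]; closed=[(1,0), (2,0), (3,0), (4,0)]

step 1: expand (1,0) (f=8, h=5) → closed; open now [(0,0) g=4 f=10, (1,1) g=4 f=8, (2,1) g=3 f=8, (3,1) g=2 f=8, (4,1) g=1 f=8]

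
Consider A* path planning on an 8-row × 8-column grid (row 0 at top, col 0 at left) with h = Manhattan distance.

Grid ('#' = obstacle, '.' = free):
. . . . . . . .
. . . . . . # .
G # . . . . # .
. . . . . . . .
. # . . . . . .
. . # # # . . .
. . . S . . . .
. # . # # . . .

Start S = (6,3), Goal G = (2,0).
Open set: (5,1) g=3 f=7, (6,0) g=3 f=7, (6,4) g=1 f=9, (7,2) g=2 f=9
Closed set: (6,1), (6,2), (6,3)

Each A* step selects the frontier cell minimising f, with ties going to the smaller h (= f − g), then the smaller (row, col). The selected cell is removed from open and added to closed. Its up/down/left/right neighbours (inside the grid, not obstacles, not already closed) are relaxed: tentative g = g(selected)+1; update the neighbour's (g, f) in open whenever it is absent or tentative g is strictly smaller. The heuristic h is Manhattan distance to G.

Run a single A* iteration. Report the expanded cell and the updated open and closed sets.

expanded=(5,1); open=[(5,0) g=4 f=7, (6,0) g=3 f=7, (6,4) g=1 f=9, (7,2) g=2 f=9]; closed=[(5,1), (6,1), (6,2), (6,3)]

step 1: expand (5,1) (f=7, h=4) → closed; open now [(5,0) g=4 f=7, (6,0) g=3 f=7, (6,4) g=1 f=9, (7,2) g=2 f=9]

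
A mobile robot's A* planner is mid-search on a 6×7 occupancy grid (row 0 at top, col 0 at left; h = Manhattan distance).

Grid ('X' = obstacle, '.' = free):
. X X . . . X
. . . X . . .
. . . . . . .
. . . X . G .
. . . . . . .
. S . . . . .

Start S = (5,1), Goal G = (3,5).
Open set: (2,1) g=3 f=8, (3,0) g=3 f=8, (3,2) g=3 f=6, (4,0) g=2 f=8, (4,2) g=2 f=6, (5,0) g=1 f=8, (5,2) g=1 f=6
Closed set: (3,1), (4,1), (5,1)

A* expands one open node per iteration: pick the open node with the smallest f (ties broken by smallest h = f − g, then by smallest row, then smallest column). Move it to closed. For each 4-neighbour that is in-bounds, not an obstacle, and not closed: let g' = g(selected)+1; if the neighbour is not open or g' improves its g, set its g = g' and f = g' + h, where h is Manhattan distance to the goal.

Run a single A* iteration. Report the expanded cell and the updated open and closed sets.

step 1: expand (3,2) (f=6, h=3) → closed; open now [(2,1) g=3 f=8, (2,2) g=4 f=8, (3,0) g=3 f=8, (4,0) g=2 f=8, (4,2) g=2 f=6, (5,0) g=1 f=8, (5,2) g=1 f=6]

expanded=(3,2); open=[(2,1) g=3 f=8, (2,2) g=4 f=8, (3,0) g=3 f=8, (4,0) g=2 f=8, (4,2) g=2 f=6, (5,0) g=1 f=8, (5,2) g=1 f=6]; closed=[(3,1), (3,2), (4,1), (5,1)]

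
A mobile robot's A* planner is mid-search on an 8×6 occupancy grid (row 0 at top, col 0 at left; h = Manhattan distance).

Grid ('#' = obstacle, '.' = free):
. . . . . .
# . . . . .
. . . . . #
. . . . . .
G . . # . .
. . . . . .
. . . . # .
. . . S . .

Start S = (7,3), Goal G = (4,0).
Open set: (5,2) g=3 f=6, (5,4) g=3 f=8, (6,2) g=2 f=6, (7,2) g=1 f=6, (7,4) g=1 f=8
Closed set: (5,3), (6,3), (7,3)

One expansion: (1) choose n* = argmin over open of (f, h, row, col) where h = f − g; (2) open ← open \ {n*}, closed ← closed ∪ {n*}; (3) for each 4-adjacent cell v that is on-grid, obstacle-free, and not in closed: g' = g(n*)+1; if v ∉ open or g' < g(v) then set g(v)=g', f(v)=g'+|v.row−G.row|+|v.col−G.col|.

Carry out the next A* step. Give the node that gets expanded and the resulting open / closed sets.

expanded=(5,2); open=[(4,2) g=4 f=6, (5,1) g=4 f=6, (5,4) g=3 f=8, (6,2) g=2 f=6, (7,2) g=1 f=6, (7,4) g=1 f=8]; closed=[(5,2), (5,3), (6,3), (7,3)]

step 1: expand (5,2) (f=6, h=3) → closed; open now [(4,2) g=4 f=6, (5,1) g=4 f=6, (5,4) g=3 f=8, (6,2) g=2 f=6, (7,2) g=1 f=6, (7,4) g=1 f=8]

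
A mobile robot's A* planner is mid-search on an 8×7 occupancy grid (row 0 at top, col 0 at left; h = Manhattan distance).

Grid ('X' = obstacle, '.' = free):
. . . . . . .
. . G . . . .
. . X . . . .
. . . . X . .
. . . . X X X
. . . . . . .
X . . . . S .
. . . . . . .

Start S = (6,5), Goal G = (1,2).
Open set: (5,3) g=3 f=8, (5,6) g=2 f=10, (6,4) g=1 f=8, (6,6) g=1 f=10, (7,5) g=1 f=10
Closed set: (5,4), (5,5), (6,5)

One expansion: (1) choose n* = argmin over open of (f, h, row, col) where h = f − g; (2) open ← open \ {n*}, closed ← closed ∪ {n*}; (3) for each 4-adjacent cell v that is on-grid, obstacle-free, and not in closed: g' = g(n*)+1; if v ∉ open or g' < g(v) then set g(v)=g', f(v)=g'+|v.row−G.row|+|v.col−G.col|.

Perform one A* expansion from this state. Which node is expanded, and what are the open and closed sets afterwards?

expanded=(5,3); open=[(4,3) g=4 f=8, (5,2) g=4 f=8, (5,6) g=2 f=10, (6,3) g=4 f=10, (6,4) g=1 f=8, (6,6) g=1 f=10, (7,5) g=1 f=10]; closed=[(5,3), (5,4), (5,5), (6,5)]

step 1: expand (5,3) (f=8, h=5) → closed; open now [(4,3) g=4 f=8, (5,2) g=4 f=8, (5,6) g=2 f=10, (6,3) g=4 f=10, (6,4) g=1 f=8, (6,6) g=1 f=10, (7,5) g=1 f=10]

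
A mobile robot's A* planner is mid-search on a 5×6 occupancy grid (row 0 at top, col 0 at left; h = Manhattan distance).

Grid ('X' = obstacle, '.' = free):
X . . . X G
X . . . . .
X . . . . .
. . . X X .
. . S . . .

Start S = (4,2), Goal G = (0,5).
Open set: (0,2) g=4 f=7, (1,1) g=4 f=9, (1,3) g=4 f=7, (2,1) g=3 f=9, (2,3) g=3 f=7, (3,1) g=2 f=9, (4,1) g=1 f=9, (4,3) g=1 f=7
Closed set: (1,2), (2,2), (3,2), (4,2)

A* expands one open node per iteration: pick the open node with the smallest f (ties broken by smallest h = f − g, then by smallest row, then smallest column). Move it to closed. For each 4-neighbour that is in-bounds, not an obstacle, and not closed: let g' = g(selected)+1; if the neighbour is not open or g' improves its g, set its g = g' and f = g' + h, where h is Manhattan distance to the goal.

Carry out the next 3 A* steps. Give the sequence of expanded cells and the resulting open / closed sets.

order=[(0,2) → (0,3) → (1,3)]; open=[(0,1) g=5 f=9, (1,1) g=4 f=9, (1,4) g=5 f=7, (2,1) g=3 f=9, (2,3) g=3 f=7, (3,1) g=2 f=9, (4,1) g=1 f=9, (4,3) g=1 f=7]; closed=[(0,2), (0,3), (1,2), (1,3), (2,2), (3,2), (4,2)]

step 1: expand (0,2) (f=7, h=3) → closed; open now [(0,1) g=5 f=9, (0,3) g=5 f=7, (1,1) g=4 f=9, (1,3) g=4 f=7, (2,1) g=3 f=9, (2,3) g=3 f=7, (3,1) g=2 f=9, (4,1) g=1 f=9, (4,3) g=1 f=7]
step 2: expand (0,3) (f=7, h=2) → closed; open now [(0,1) g=5 f=9, (1,1) g=4 f=9, (1,3) g=4 f=7, (2,1) g=3 f=9, (2,3) g=3 f=7, (3,1) g=2 f=9, (4,1) g=1 f=9, (4,3) g=1 f=7]
step 3: expand (1,3) (f=7, h=3) → closed; open now [(0,1) g=5 f=9, (1,1) g=4 f=9, (1,4) g=5 f=7, (2,1) g=3 f=9, (2,3) g=3 f=7, (3,1) g=2 f=9, (4,1) g=1 f=9, (4,3) g=1 f=7]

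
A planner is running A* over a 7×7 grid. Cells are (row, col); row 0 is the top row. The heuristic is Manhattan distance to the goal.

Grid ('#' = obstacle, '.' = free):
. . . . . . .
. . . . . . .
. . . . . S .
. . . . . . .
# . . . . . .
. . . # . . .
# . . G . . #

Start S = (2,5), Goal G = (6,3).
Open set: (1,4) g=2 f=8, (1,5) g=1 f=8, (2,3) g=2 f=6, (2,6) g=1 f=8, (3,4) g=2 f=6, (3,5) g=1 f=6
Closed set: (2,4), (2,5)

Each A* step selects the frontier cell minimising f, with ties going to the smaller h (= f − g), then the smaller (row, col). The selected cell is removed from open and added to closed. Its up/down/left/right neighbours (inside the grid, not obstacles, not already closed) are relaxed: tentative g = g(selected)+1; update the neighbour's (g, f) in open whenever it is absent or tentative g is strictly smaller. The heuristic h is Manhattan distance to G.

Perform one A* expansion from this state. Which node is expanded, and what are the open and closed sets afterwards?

step 1: expand (2,3) (f=6, h=4) → closed; open now [(1,3) g=3 f=8, (1,4) g=2 f=8, (1,5) g=1 f=8, (2,2) g=3 f=8, (2,6) g=1 f=8, (3,3) g=3 f=6, (3,4) g=2 f=6, (3,5) g=1 f=6]

expanded=(2,3); open=[(1,3) g=3 f=8, (1,4) g=2 f=8, (1,5) g=1 f=8, (2,2) g=3 f=8, (2,6) g=1 f=8, (3,3) g=3 f=6, (3,4) g=2 f=6, (3,5) g=1 f=6]; closed=[(2,3), (2,4), (2,5)]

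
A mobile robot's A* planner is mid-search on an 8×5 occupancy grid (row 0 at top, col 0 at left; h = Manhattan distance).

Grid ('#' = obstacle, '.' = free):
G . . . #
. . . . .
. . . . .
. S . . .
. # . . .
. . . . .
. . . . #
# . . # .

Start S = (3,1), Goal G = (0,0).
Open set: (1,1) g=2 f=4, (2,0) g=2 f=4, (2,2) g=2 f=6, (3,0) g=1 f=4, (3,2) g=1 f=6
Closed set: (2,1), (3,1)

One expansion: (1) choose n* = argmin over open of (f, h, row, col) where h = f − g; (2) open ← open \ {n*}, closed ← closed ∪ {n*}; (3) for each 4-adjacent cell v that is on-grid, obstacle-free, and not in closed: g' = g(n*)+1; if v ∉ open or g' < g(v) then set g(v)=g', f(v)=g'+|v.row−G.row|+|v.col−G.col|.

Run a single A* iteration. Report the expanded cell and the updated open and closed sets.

step 1: expand (1,1) (f=4, h=2) → closed; open now [(0,1) g=3 f=4, (1,0) g=3 f=4, (1,2) g=3 f=6, (2,0) g=2 f=4, (2,2) g=2 f=6, (3,0) g=1 f=4, (3,2) g=1 f=6]

expanded=(1,1); open=[(0,1) g=3 f=4, (1,0) g=3 f=4, (1,2) g=3 f=6, (2,0) g=2 f=4, (2,2) g=2 f=6, (3,0) g=1 f=4, (3,2) g=1 f=6]; closed=[(1,1), (2,1), (3,1)]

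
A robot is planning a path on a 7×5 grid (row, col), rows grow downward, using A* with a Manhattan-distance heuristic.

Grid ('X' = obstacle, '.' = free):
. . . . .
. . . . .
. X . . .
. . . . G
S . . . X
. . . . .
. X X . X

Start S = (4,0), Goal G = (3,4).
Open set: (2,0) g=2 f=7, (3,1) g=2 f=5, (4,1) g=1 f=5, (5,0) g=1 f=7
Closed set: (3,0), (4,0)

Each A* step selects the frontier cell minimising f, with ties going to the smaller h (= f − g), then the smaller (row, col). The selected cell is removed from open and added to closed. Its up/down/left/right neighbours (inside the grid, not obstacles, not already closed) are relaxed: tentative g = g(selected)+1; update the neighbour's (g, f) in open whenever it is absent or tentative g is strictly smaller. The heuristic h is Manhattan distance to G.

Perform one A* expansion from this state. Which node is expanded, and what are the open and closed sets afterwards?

expanded=(3,1); open=[(2,0) g=2 f=7, (3,2) g=3 f=5, (4,1) g=1 f=5, (5,0) g=1 f=7]; closed=[(3,0), (3,1), (4,0)]

step 1: expand (3,1) (f=5, h=3) → closed; open now [(2,0) g=2 f=7, (3,2) g=3 f=5, (4,1) g=1 f=5, (5,0) g=1 f=7]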